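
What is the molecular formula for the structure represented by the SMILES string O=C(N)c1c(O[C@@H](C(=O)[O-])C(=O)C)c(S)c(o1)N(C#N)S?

Heavy atoms from the SMILES: 10 C, 3 N, 6 O, 2 S.
Implicit hydrogens by atom environment:
  4 × C (aromatic): no H
  4 × C: no H
  4 × O: no H
  2 × N: no H
  2 × S: 1 H each → 2
  1 × C: 3 H
  1 × C: 1 H
  1 × N: 2 H
  1 × O (aromatic): no H
  1 × O (charge -1): no H
  Total hydrogens = 8.
Net charge -1.
Molecular formula: C10H8N3O6S2-

C10H8N3O6S2-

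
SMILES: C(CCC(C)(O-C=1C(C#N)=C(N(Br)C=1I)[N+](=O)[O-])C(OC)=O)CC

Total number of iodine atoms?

1

The symbol for iodine appears 1 time in the SMILES.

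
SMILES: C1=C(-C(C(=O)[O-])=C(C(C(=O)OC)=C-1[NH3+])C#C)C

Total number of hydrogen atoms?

11

Hydrogens are implicit in SMILES; fill each atom to its normal valence:
  5 × C (aromatic): no H
  3 × C: no H
  3 × O: no H
  2 × C: 3 H each → 6
  1 × C (aromatic): 1 H
  1 × C: 1 H
  1 × N (charge +1): 3 H
  1 × O (charge -1): no H
  Total hydrogens = 11.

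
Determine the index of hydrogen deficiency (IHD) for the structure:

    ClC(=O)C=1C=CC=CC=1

Molecular formula from the SMILES: C7H5ClO.
DoU = (2C + 2 + N − H − X)/2 = (2·7 + 2 + 0 − 5 − 1)/2 = 10/2 = 5.
(Structurally: 1 ring(s) + 4 π bond(s) = 5.)

5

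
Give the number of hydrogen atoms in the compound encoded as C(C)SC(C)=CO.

Hydrogens are implicit in SMILES; fill each atom to its normal valence:
  2 × C: 3 H each → 6
  1 × C: 2 H
  1 × C: 1 H
  1 × C: no H
  1 × O: 1 H
  1 × S: no H
  Total hydrogens = 10.

10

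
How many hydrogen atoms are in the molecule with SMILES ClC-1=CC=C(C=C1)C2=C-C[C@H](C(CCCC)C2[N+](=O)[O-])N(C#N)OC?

Hydrogens are implicit in SMILES; fill each atom to its normal valence:
  4 × C: 2 H each → 8
  4 × C: 1 H each → 4
  4 × C (aromatic): 1 H each → 4
  2 × C: 3 H each → 6
  2 × C: no H
  2 × C (aromatic): no H
  2 × N: no H
  2 × O: no H
  1 × Cl: no H
  1 × N (charge +1): no H
  1 × O (charge -1): no H
  Total hydrogens = 22.

22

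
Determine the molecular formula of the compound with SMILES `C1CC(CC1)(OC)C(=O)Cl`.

Heavy atoms from the SMILES: 7 C, 1 Cl, 2 O.
Implicit hydrogens by atom environment:
  4 × C: 2 H each → 8
  2 × C: no H
  2 × O: no H
  1 × C: 3 H
  1 × Cl: no H
  Total hydrogens = 11.
Molecular formula: C7H11ClO2

C7H11ClO2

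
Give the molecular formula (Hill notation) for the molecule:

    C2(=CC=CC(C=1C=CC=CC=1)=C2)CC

Heavy atoms from the SMILES: 14 C.
Implicit hydrogens by atom environment:
  9 × C (aromatic): 1 H each → 9
  3 × C (aromatic): no H
  1 × C: 3 H
  1 × C: 2 H
  Total hydrogens = 14.
Molecular formula: C14H14

C14H14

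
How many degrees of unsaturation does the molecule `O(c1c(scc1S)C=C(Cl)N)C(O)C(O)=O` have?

Molecular formula from the SMILES: C8H8ClNO4S2.
DoU = (2C + 2 + N − H − X)/2 = (2·8 + 2 + 1 − 8 − 1)/2 = 10/2 = 5.
(Structurally: 1 ring(s) + 4 π bond(s) = 5.)

5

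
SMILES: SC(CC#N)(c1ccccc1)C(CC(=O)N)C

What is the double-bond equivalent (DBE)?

7

Molecular formula from the SMILES: C13H16N2OS.
DoU = (2C + 2 + N − H − X)/2 = (2·13 + 2 + 2 − 16 − 0)/2 = 14/2 = 7.
(Structurally: 1 ring(s) + 6 π bond(s) = 7.)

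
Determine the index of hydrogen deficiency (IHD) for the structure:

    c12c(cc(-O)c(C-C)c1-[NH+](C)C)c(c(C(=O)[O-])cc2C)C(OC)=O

9

Molecular formula from the SMILES: C18H21NO5.
DoU = (2C + 2 + N − H − X)/2 = (2·18 + 2 + 1 − 21 − 0)/2 = 18/2 = 9.
(Structurally: 2 ring(s) + 7 π bond(s) = 9.)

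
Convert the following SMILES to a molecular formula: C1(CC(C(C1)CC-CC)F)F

Heavy atoms from the SMILES: 9 C, 2 F.
Implicit hydrogens by atom environment:
  5 × C: 2 H each → 10
  3 × C: 1 H each → 3
  2 × F: no H
  1 × C: 3 H
  Total hydrogens = 16.
Molecular formula: C9H16F2

C9H16F2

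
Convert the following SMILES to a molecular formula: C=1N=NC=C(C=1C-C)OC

C7H10N2O

Heavy atoms from the SMILES: 7 C, 2 N, 1 O.
Implicit hydrogens by atom environment:
  2 × C: 3 H each → 6
  2 × C (aromatic): 1 H each → 2
  2 × C (aromatic): no H
  2 × N (aromatic): no H
  1 × C: 2 H
  1 × O: no H
  Total hydrogens = 10.
Molecular formula: C7H10N2O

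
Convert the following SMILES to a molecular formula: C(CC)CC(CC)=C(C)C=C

C11H20

Heavy atoms from the SMILES: 11 C.
Implicit hydrogens by atom environment:
  5 × C: 2 H each → 10
  3 × C: 3 H each → 9
  2 × C: no H
  1 × C: 1 H
  Total hydrogens = 20.
Molecular formula: C11H20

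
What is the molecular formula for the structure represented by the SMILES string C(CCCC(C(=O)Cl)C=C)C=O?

Heavy atoms from the SMILES: 9 C, 1 Cl, 2 O.
Implicit hydrogens by atom environment:
  5 × C: 2 H each → 10
  3 × C: 1 H each → 3
  2 × O: no H
  1 × C: no H
  1 × Cl: no H
  Total hydrogens = 13.
Molecular formula: C9H13ClO2

C9H13ClO2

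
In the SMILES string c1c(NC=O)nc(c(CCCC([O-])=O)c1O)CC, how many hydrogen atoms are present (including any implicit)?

Hydrogens are implicit in SMILES; fill each atom to its normal valence:
  4 × C: 2 H each → 8
  4 × C (aromatic): no H
  2 × O: no H
  1 × C: 3 H
  1 × C (aromatic): 1 H
  1 × C: 1 H
  1 × C: no H
  1 × N: 1 H
  1 × N (aromatic): no H
  1 × O: 1 H
  1 × O (charge -1): no H
  Total hydrogens = 15.

15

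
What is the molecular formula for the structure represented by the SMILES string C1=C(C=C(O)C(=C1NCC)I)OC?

C9H12INO2

Heavy atoms from the SMILES: 9 C, 1 I, 1 N, 2 O.
Implicit hydrogens by atom environment:
  4 × C (aromatic): no H
  2 × C: 3 H each → 6
  2 × C (aromatic): 1 H each → 2
  1 × C: 2 H
  1 × I: no H
  1 × N: 1 H
  1 × O: 1 H
  1 × O: no H
  Total hydrogens = 12.
Molecular formula: C9H12INO2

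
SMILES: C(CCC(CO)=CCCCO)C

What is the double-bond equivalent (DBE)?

Molecular formula from the SMILES: C10H20O2.
DoU = (2C + 2 + N − H − X)/2 = (2·10 + 2 + 0 − 20 − 0)/2 = 2/2 = 1.
(Structurally: 0 ring(s) + 1 π bond(s) = 1.)

1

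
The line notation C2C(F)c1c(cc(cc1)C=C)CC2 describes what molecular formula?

C12H13F

Heavy atoms from the SMILES: 12 C, 1 F.
Implicit hydrogens by atom environment:
  4 × C: 2 H each → 8
  3 × C (aromatic): 1 H each → 3
  3 × C (aromatic): no H
  2 × C: 1 H each → 2
  1 × F: no H
  Total hydrogens = 13.
Molecular formula: C12H13F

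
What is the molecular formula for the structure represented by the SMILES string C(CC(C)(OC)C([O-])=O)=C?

Heavy atoms from the SMILES: 7 C, 3 O.
Implicit hydrogens by atom environment:
  2 × C: 3 H each → 6
  2 × C: 2 H each → 4
  2 × C: no H
  2 × O: no H
  1 × C: 1 H
  1 × O (charge -1): no H
  Total hydrogens = 11.
Net charge -1.
Molecular formula: C7H11O3-

C7H11O3-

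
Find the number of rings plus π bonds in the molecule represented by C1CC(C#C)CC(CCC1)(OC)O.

3

Molecular formula from the SMILES: C11H18O2.
DoU = (2C + 2 + N − H − X)/2 = (2·11 + 2 + 0 − 18 − 0)/2 = 6/2 = 3.
(Structurally: 1 ring(s) + 2 π bond(s) = 3.)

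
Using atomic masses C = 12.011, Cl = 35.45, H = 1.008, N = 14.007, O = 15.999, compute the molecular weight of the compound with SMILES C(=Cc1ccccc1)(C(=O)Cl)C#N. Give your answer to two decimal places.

191.61

Molecular formula: C10H6ClNO.
M = 10×12.011 + 1×35.45 + 6×1.008 + 1×14.007 + 1×15.999 = 191.61 g/mol.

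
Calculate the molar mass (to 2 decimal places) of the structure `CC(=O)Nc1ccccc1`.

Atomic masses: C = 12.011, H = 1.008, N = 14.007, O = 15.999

135.17

Molecular formula: C8H9NO.
M = 8×12.011 + 9×1.008 + 1×14.007 + 1×15.999 = 135.17 g/mol.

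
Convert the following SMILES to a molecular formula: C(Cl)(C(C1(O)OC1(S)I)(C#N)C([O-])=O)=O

C6H2ClINO5S-

Heavy atoms from the SMILES: 6 C, 1 Cl, 1 I, 1 N, 5 O, 1 S.
Implicit hydrogens by atom environment:
  6 × C: no H
  3 × O: no H
  1 × Cl: no H
  1 × I: no H
  1 × N: no H
  1 × O: 1 H
  1 × O (charge -1): no H
  1 × S: 1 H
  Total hydrogens = 2.
Net charge -1.
Molecular formula: C6H2ClINO5S-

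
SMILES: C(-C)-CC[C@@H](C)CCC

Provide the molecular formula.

C9H20

Heavy atoms from the SMILES: 9 C.
Implicit hydrogens by atom environment:
  5 × C: 2 H each → 10
  3 × C: 3 H each → 9
  1 × C: 1 H
  Total hydrogens = 20.
Molecular formula: C9H20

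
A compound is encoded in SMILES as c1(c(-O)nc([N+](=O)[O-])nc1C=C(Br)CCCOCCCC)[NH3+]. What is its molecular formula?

C13H20BrN4O4+

Heavy atoms from the SMILES: 1 Br, 13 C, 4 N, 4 O.
Implicit hydrogens by atom environment:
  6 × C: 2 H each → 12
  4 × C (aromatic): no H
  2 × N (aromatic): no H
  2 × O: no H
  1 × Br: no H
  1 × C: 3 H
  1 × C: 1 H
  1 × C: no H
  1 × N (charge +1): 3 H
  1 × N (charge +1): no H
  1 × O: 1 H
  1 × O (charge -1): no H
  Total hydrogens = 20.
Net charge +1.
Molecular formula: C13H20BrN4O4+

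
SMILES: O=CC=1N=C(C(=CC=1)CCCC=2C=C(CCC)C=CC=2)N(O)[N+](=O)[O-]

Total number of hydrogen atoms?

Hydrogens are implicit in SMILES; fill each atom to its normal valence:
  6 × C (aromatic): 1 H each → 6
  5 × C: 2 H each → 10
  5 × C (aromatic): no H
  2 × O: no H
  1 × C: 3 H
  1 × C: 1 H
  1 × N (aromatic): no H
  1 × N: no H
  1 × N (charge +1): no H
  1 × O: 1 H
  1 × O (charge -1): no H
  Total hydrogens = 21.

21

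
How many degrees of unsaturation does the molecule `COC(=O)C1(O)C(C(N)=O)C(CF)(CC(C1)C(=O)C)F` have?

4

Molecular formula from the SMILES: C12H17F2NO5.
DoU = (2C + 2 + N − H − X)/2 = (2·12 + 2 + 1 − 17 − 2)/2 = 8/2 = 4.
(Structurally: 1 ring(s) + 3 π bond(s) = 4.)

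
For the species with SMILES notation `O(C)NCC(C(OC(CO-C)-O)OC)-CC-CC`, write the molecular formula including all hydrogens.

Heavy atoms from the SMILES: 12 C, 1 N, 5 O.
Implicit hydrogens by atom environment:
  5 × C: 2 H each → 10
  4 × C: 3 H each → 12
  4 × O: no H
  3 × C: 1 H each → 3
  1 × N: 1 H
  1 × O: 1 H
  Total hydrogens = 27.
Molecular formula: C12H27NO5

C12H27NO5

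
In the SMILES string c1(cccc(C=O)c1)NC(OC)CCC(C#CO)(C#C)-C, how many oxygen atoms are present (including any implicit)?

3

The symbol for oxygen appears 3 times in the SMILES.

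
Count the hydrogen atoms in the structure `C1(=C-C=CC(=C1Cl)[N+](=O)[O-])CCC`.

10

Hydrogens are implicit in SMILES; fill each atom to its normal valence:
  3 × C (aromatic): 1 H each → 3
  3 × C (aromatic): no H
  2 × C: 2 H each → 4
  1 × C: 3 H
  1 × Cl: no H
  1 × N (charge +1): no H
  1 × O: no H
  1 × O (charge -1): no H
  Total hydrogens = 10.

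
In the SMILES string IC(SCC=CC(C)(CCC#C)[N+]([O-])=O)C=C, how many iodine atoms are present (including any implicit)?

1

The symbol for iodine appears 1 time in the SMILES.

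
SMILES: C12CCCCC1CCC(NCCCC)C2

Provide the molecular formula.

Heavy atoms from the SMILES: 14 C, 1 N.
Implicit hydrogens by atom environment:
  10 × C: 2 H each → 20
  3 × C: 1 H each → 3
  1 × C: 3 H
  1 × N: 1 H
  Total hydrogens = 27.
Molecular formula: C14H27N

C14H27N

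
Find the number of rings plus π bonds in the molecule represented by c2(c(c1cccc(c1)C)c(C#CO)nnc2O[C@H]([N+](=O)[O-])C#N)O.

13

Molecular formula from the SMILES: C15H10N4O5.
DoU = (2C + 2 + N − H − X)/2 = (2·15 + 2 + 4 − 10 − 0)/2 = 26/2 = 13.
(Structurally: 2 ring(s) + 11 π bond(s) = 13.)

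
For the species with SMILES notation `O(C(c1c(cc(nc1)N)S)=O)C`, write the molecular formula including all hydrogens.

C7H8N2O2S

Heavy atoms from the SMILES: 7 C, 2 N, 2 O, 1 S.
Implicit hydrogens by atom environment:
  3 × C (aromatic): no H
  2 × C (aromatic): 1 H each → 2
  2 × O: no H
  1 × C: 3 H
  1 × C: no H
  1 × N: 2 H
  1 × N (aromatic): no H
  1 × S: 1 H
  Total hydrogens = 8.
Molecular formula: C7H8N2O2S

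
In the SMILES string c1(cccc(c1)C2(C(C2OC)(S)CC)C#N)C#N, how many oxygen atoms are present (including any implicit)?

1

The symbol for oxygen appears 1 time in the SMILES.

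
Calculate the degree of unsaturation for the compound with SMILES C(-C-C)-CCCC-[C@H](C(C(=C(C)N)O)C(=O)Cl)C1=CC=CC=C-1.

Molecular formula from the SMILES: C19H28ClNO2.
DoU = (2C + 2 + N − H − X)/2 = (2·19 + 2 + 1 − 28 − 1)/2 = 12/2 = 6.
(Structurally: 1 ring(s) + 5 π bond(s) = 6.)

6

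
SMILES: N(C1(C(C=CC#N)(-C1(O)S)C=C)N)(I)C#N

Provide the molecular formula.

Heavy atoms from the SMILES: 9 C, 1 I, 4 N, 1 O, 1 S.
Implicit hydrogens by atom environment:
  5 × C: no H
  3 × C: 1 H each → 3
  3 × N: no H
  1 × C: 2 H
  1 × I: no H
  1 × N: 2 H
  1 × O: 1 H
  1 × S: 1 H
  Total hydrogens = 9.
Molecular formula: C9H9IN4OS

C9H9IN4OS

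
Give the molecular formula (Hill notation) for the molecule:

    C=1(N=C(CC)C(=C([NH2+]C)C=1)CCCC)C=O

C13H21N2O+

Heavy atoms from the SMILES: 13 C, 2 N, 1 O.
Implicit hydrogens by atom environment:
  4 × C: 2 H each → 8
  4 × C (aromatic): no H
  3 × C: 3 H each → 9
  1 × C (aromatic): 1 H
  1 × C: 1 H
  1 × N (charge +1): 2 H
  1 × N (aromatic): no H
  1 × O: no H
  Total hydrogens = 21.
Net charge +1.
Molecular formula: C13H21N2O+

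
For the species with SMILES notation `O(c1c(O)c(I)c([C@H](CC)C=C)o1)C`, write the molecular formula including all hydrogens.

Heavy atoms from the SMILES: 10 C, 1 I, 3 O.
Implicit hydrogens by atom environment:
  4 × C (aromatic): no H
  2 × C: 3 H each → 6
  2 × C: 2 H each → 4
  2 × C: 1 H each → 2
  1 × I: no H
  1 × O: 1 H
  1 × O (aromatic): no H
  1 × O: no H
  Total hydrogens = 13.
Molecular formula: C10H13IO3

C10H13IO3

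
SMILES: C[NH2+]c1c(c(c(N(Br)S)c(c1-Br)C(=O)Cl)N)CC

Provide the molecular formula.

C10H13Br2ClN3OS+

Heavy atoms from the SMILES: 2 Br, 10 C, 1 Cl, 3 N, 1 O, 1 S.
Implicit hydrogens by atom environment:
  6 × C (aromatic): no H
  2 × Br: no H
  2 × C: 3 H each → 6
  1 × C: 2 H
  1 × C: no H
  1 × Cl: no H
  1 × N: 2 H
  1 × N (charge +1): 2 H
  1 × N: no H
  1 × O: no H
  1 × S: 1 H
  Total hydrogens = 13.
Net charge +1.
Molecular formula: C10H13Br2ClN3OS+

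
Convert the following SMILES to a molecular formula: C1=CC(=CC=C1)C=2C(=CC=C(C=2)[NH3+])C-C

C14H16N+

Heavy atoms from the SMILES: 14 C, 1 N.
Implicit hydrogens by atom environment:
  8 × C (aromatic): 1 H each → 8
  4 × C (aromatic): no H
  1 × C: 3 H
  1 × C: 2 H
  1 × N (charge +1): 3 H
  Total hydrogens = 16.
Net charge +1.
Molecular formula: C14H16N+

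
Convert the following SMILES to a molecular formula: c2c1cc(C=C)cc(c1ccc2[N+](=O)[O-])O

C12H9NO3

Heavy atoms from the SMILES: 12 C, 1 N, 3 O.
Implicit hydrogens by atom environment:
  5 × C (aromatic): 1 H each → 5
  5 × C (aromatic): no H
  1 × C: 2 H
  1 × C: 1 H
  1 × N (charge +1): no H
  1 × O: 1 H
  1 × O: no H
  1 × O (charge -1): no H
  Total hydrogens = 9.
Molecular formula: C12H9NO3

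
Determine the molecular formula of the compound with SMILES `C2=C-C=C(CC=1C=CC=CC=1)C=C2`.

Heavy atoms from the SMILES: 13 C.
Implicit hydrogens by atom environment:
  10 × C (aromatic): 1 H each → 10
  2 × C (aromatic): no H
  1 × C: 2 H
  Total hydrogens = 12.
Molecular formula: C13H12

C13H12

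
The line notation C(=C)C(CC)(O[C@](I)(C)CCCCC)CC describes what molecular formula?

C14H27IO

Heavy atoms from the SMILES: 14 C, 1 I, 1 O.
Implicit hydrogens by atom environment:
  7 × C: 2 H each → 14
  4 × C: 3 H each → 12
  2 × C: no H
  1 × C: 1 H
  1 × I: no H
  1 × O: no H
  Total hydrogens = 27.
Molecular formula: C14H27IO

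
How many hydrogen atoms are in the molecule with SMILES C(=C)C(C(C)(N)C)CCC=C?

19

Hydrogens are implicit in SMILES; fill each atom to its normal valence:
  4 × C: 2 H each → 8
  3 × C: 1 H each → 3
  2 × C: 3 H each → 6
  1 × C: no H
  1 × N: 2 H
  Total hydrogens = 19.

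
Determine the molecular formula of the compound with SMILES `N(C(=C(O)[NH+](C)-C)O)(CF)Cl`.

Heavy atoms from the SMILES: 5 C, 1 Cl, 1 F, 2 N, 2 O.
Implicit hydrogens by atom environment:
  2 × C: 3 H each → 6
  2 × C: no H
  2 × O: 1 H each → 2
  1 × C: 2 H
  1 × Cl: no H
  1 × F: no H
  1 × N (charge +1): 1 H
  1 × N: no H
  Total hydrogens = 11.
Net charge +1.
Molecular formula: C5H11ClFN2O2+

C5H11ClFN2O2+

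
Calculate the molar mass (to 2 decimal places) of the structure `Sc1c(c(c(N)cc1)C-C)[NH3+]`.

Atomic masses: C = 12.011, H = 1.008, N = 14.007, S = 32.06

Molecular formula: C8H13N2S+.
M = 8×12.011 + 13×1.008 + 2×14.007 + 1×32.06 = 169.27 g/mol.

169.27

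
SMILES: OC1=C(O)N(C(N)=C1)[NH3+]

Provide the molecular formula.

C4H8N3O2+

Heavy atoms from the SMILES: 4 C, 3 N, 2 O.
Implicit hydrogens by atom environment:
  3 × C (aromatic): no H
  2 × O: 1 H each → 2
  1 × C (aromatic): 1 H
  1 × N (charge +1): 3 H
  1 × N: 2 H
  1 × N (aromatic): no H
  Total hydrogens = 8.
Net charge +1.
Molecular formula: C4H8N3O2+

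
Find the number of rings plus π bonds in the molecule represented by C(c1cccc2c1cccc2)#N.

9

Molecular formula from the SMILES: C11H7N.
DoU = (2C + 2 + N − H − X)/2 = (2·11 + 2 + 1 − 7 − 0)/2 = 18/2 = 9.
(Structurally: 2 ring(s) + 7 π bond(s) = 9.)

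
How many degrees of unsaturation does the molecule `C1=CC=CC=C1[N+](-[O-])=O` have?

Molecular formula from the SMILES: C6H5NO2.
DoU = (2C + 2 + N − H − X)/2 = (2·6 + 2 + 1 − 5 − 0)/2 = 10/2 = 5.
(Structurally: 1 ring(s) + 4 π bond(s) = 5.)

5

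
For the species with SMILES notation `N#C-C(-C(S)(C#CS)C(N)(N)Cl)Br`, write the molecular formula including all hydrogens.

C6H7BrClN3S2

Heavy atoms from the SMILES: 1 Br, 6 C, 1 Cl, 3 N, 2 S.
Implicit hydrogens by atom environment:
  5 × C: no H
  2 × N: 2 H each → 4
  2 × S: 1 H each → 2
  1 × Br: no H
  1 × C: 1 H
  1 × Cl: no H
  1 × N: no H
  Total hydrogens = 7.
Molecular formula: C6H7BrClN3S2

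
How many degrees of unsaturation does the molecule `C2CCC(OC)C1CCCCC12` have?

2

Molecular formula from the SMILES: C11H20O.
DoU = (2C + 2 + N − H − X)/2 = (2·11 + 2 + 0 − 20 − 0)/2 = 4/2 = 2.
(Structurally: 2 ring(s) + 0 π bond(s) = 2.)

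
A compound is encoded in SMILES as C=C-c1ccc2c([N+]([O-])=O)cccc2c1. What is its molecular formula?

Heavy atoms from the SMILES: 12 C, 1 N, 2 O.
Implicit hydrogens by atom environment:
  6 × C (aromatic): 1 H each → 6
  4 × C (aromatic): no H
  1 × C: 2 H
  1 × C: 1 H
  1 × N (charge +1): no H
  1 × O: no H
  1 × O (charge -1): no H
  Total hydrogens = 9.
Molecular formula: C12H9NO2

C12H9NO2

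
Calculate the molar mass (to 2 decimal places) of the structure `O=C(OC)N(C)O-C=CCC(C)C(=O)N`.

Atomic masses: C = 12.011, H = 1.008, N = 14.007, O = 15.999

Molecular formula: C9H16N2O4.
M = 9×12.011 + 16×1.008 + 2×14.007 + 4×15.999 = 216.24 g/mol.

216.24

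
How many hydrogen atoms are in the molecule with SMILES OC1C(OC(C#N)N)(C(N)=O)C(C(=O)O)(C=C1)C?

Hydrogens are implicit in SMILES; fill each atom to its normal valence:
  5 × C: no H
  4 × C: 1 H each → 4
  3 × O: no H
  2 × N: 2 H each → 4
  2 × O: 1 H each → 2
  1 × C: 3 H
  1 × N: no H
  Total hydrogens = 13.

13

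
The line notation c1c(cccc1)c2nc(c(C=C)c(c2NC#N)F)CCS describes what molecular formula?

C16H14FN3S

Heavy atoms from the SMILES: 16 C, 1 F, 3 N, 1 S.
Implicit hydrogens by atom environment:
  6 × C (aromatic): no H
  5 × C (aromatic): 1 H each → 5
  3 × C: 2 H each → 6
  1 × C: 1 H
  1 × C: no H
  1 × F: no H
  1 × N: 1 H
  1 × N (aromatic): no H
  1 × N: no H
  1 × S: 1 H
  Total hydrogens = 14.
Molecular formula: C16H14FN3S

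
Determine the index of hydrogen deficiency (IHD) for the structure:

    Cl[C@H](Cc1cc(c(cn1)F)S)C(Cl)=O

5

Molecular formula from the SMILES: C8H6Cl2FNOS.
DoU = (2C + 2 + N − H − X)/2 = (2·8 + 2 + 1 − 6 − 3)/2 = 10/2 = 5.
(Structurally: 1 ring(s) + 4 π bond(s) = 5.)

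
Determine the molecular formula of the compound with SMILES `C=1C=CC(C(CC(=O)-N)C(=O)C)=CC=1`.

Heavy atoms from the SMILES: 11 C, 1 N, 2 O.
Implicit hydrogens by atom environment:
  5 × C (aromatic): 1 H each → 5
  2 × C: no H
  2 × O: no H
  1 × C: 3 H
  1 × C: 2 H
  1 × C: 1 H
  1 × C (aromatic): no H
  1 × N: 2 H
  Total hydrogens = 13.
Molecular formula: C11H13NO2

C11H13NO2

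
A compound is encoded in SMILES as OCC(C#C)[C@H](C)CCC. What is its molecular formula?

Heavy atoms from the SMILES: 9 C, 1 O.
Implicit hydrogens by atom environment:
  3 × C: 2 H each → 6
  3 × C: 1 H each → 3
  2 × C: 3 H each → 6
  1 × C: no H
  1 × O: 1 H
  Total hydrogens = 16.
Molecular formula: C9H16O

C9H16O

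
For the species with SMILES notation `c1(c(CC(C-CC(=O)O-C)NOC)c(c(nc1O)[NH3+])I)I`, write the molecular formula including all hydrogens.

Heavy atoms from the SMILES: 12 C, 2 I, 3 N, 4 O.
Implicit hydrogens by atom environment:
  5 × C (aromatic): no H
  3 × C: 2 H each → 6
  3 × O: no H
  2 × C: 3 H each → 6
  2 × I: no H
  1 × C: 1 H
  1 × C: no H
  1 × N (charge +1): 3 H
  1 × N: 1 H
  1 × N (aromatic): no H
  1 × O: 1 H
  Total hydrogens = 18.
Net charge +1.
Molecular formula: C12H18I2N3O4+

C12H18I2N3O4+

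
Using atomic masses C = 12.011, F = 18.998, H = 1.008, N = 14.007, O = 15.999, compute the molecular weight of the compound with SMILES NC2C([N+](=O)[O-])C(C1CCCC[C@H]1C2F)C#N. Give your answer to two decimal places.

241.27

Molecular formula: C11H16FN3O2.
M = 11×12.011 + 1×18.998 + 16×1.008 + 3×14.007 + 2×15.999 = 241.27 g/mol.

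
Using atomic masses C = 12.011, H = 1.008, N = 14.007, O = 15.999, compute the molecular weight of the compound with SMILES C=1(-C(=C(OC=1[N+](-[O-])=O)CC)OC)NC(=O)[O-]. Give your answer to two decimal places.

Molecular formula: C8H9N2O6-.
M = 8×12.011 + 9×1.008 + 2×14.007 + 6×15.999 = 229.17 g/mol.

229.17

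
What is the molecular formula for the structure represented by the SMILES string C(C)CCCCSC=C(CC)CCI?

Heavy atoms from the SMILES: 12 C, 1 I, 1 S.
Implicit hydrogens by atom environment:
  8 × C: 2 H each → 16
  2 × C: 3 H each → 6
  1 × C: 1 H
  1 × C: no H
  1 × I: no H
  1 × S: no H
  Total hydrogens = 23.
Molecular formula: C12H23IS

C12H23IS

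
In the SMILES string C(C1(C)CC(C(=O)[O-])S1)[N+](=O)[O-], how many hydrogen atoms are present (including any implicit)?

8

Hydrogens are implicit in SMILES; fill each atom to its normal valence:
  2 × C: 2 H each → 4
  2 × C: no H
  2 × O: no H
  2 × O (charge -1): no H
  1 × C: 3 H
  1 × C: 1 H
  1 × N (charge +1): no H
  1 × S: no H
  Total hydrogens = 8.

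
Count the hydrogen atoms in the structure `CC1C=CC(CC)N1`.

13

Hydrogens are implicit in SMILES; fill each atom to its normal valence:
  4 × C: 1 H each → 4
  2 × C: 3 H each → 6
  1 × C: 2 H
  1 × N: 1 H
  Total hydrogens = 13.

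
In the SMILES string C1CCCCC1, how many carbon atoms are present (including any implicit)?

The symbol for carbon appears 6 times in the SMILES.

6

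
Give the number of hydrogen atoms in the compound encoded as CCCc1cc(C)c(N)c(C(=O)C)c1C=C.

Hydrogens are implicit in SMILES; fill each atom to its normal valence:
  5 × C (aromatic): no H
  3 × C: 3 H each → 9
  3 × C: 2 H each → 6
  1 × C (aromatic): 1 H
  1 × C: 1 H
  1 × C: no H
  1 × N: 2 H
  1 × O: no H
  Total hydrogens = 19.

19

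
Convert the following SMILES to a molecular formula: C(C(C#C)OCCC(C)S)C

C9H16OS

Heavy atoms from the SMILES: 9 C, 1 O, 1 S.
Implicit hydrogens by atom environment:
  3 × C: 2 H each → 6
  3 × C: 1 H each → 3
  2 × C: 3 H each → 6
  1 × C: no H
  1 × O: no H
  1 × S: 1 H
  Total hydrogens = 16.
Molecular formula: C9H16OS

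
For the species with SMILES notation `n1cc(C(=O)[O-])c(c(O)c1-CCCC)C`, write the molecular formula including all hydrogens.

C11H14NO3-

Heavy atoms from the SMILES: 11 C, 1 N, 3 O.
Implicit hydrogens by atom environment:
  4 × C (aromatic): no H
  3 × C: 2 H each → 6
  2 × C: 3 H each → 6
  1 × C (aromatic): 1 H
  1 × C: no H
  1 × N (aromatic): no H
  1 × O: 1 H
  1 × O: no H
  1 × O (charge -1): no H
  Total hydrogens = 14.
Net charge -1.
Molecular formula: C11H14NO3-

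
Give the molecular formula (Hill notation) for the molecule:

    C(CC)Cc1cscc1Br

C8H11BrS

Heavy atoms from the SMILES: 1 Br, 8 C, 1 S.
Implicit hydrogens by atom environment:
  3 × C: 2 H each → 6
  2 × C (aromatic): 1 H each → 2
  2 × C (aromatic): no H
  1 × Br: no H
  1 × C: 3 H
  1 × S (aromatic): no H
  Total hydrogens = 11.
Molecular formula: C8H11BrS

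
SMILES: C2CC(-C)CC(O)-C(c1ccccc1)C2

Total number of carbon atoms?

The symbol for carbon appears 14 times in the SMILES. Lowercase c denotes aromatic carbon and counts toward C.

14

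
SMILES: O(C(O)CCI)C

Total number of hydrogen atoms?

9

Hydrogens are implicit in SMILES; fill each atom to its normal valence:
  2 × C: 2 H each → 4
  1 × C: 3 H
  1 × C: 1 H
  1 × I: no H
  1 × O: 1 H
  1 × O: no H
  Total hydrogens = 9.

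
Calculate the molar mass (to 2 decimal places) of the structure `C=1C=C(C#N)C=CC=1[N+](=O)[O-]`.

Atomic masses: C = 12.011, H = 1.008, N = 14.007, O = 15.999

148.12

Molecular formula: C7H4N2O2.
M = 7×12.011 + 4×1.008 + 2×14.007 + 2×15.999 = 148.12 g/mol.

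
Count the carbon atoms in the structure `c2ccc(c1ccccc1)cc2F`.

12

The symbol for carbon appears 12 times in the SMILES. Lowercase c denotes aromatic carbon and counts toward C.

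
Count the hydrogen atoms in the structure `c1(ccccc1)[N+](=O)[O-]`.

5

Hydrogens are implicit in SMILES; fill each atom to its normal valence:
  5 × C (aromatic): 1 H each → 5
  1 × C (aromatic): no H
  1 × N (charge +1): no H
  1 × O: no H
  1 × O (charge -1): no H
  Total hydrogens = 5.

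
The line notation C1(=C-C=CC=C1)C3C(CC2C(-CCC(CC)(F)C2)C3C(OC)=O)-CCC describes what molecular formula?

C23H33FO2

Heavy atoms from the SMILES: 23 C, 1 F, 2 O.
Implicit hydrogens by atom environment:
  7 × C: 2 H each → 14
  5 × C: 1 H each → 5
  5 × C (aromatic): 1 H each → 5
  3 × C: 3 H each → 9
  2 × C: no H
  2 × O: no H
  1 × C (aromatic): no H
  1 × F: no H
  Total hydrogens = 33.
Molecular formula: C23H33FO2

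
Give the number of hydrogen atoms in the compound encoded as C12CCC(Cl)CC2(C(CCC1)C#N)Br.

Hydrogens are implicit in SMILES; fill each atom to its normal valence:
  6 × C: 2 H each → 12
  3 × C: 1 H each → 3
  2 × C: no H
  1 × Br: no H
  1 × Cl: no H
  1 × N: no H
  Total hydrogens = 15.

15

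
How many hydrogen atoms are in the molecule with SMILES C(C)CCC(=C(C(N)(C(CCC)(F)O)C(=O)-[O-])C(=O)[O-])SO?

20

Hydrogens are implicit in SMILES; fill each atom to its normal valence:
  6 × C: no H
  5 × C: 2 H each → 10
  2 × C: 3 H each → 6
  2 × O: 1 H each → 2
  2 × O: no H
  2 × O (charge -1): no H
  1 × F: no H
  1 × N: 2 H
  1 × S: no H
  Total hydrogens = 20.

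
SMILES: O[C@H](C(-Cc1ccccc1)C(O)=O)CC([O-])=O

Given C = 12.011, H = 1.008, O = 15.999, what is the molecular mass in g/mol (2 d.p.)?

Molecular formula: C12H13O5-.
M = 12×12.011 + 13×1.008 + 5×15.999 = 237.23 g/mol.

237.23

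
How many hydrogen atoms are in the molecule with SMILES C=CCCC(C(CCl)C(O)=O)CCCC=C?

21

Hydrogens are implicit in SMILES; fill each atom to its normal valence:
  8 × C: 2 H each → 16
  4 × C: 1 H each → 4
  1 × C: no H
  1 × Cl: no H
  1 × O: 1 H
  1 × O: no H
  Total hydrogens = 21.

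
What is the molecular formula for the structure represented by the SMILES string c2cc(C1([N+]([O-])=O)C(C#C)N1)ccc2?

C10H8N2O2

Heavy atoms from the SMILES: 10 C, 2 N, 2 O.
Implicit hydrogens by atom environment:
  5 × C (aromatic): 1 H each → 5
  2 × C: 1 H each → 2
  2 × C: no H
  1 × C (aromatic): no H
  1 × N: 1 H
  1 × N (charge +1): no H
  1 × O: no H
  1 × O (charge -1): no H
  Total hydrogens = 8.
Molecular formula: C10H8N2O2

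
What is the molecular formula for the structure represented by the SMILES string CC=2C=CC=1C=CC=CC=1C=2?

Heavy atoms from the SMILES: 11 C.
Implicit hydrogens by atom environment:
  7 × C (aromatic): 1 H each → 7
  3 × C (aromatic): no H
  1 × C: 3 H
  Total hydrogens = 10.
Molecular formula: C11H10

C11H10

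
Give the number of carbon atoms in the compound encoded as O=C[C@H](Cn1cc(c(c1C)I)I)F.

The symbol for carbon appears 8 times in the SMILES. Lowercase c denotes aromatic carbon and counts toward C.

8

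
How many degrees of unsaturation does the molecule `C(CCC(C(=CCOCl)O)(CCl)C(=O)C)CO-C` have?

2

Molecular formula from the SMILES: C12H20Cl2O4.
DoU = (2C + 2 + N − H − X)/2 = (2·12 + 2 + 0 − 20 − 2)/2 = 4/2 = 2.
(Structurally: 0 ring(s) + 2 π bond(s) = 2.)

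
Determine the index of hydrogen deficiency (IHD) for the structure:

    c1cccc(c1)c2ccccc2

8

Molecular formula from the SMILES: C12H10.
DoU = (2C + 2 + N − H − X)/2 = (2·12 + 2 + 0 − 10 − 0)/2 = 16/2 = 8.
(Structurally: 2 ring(s) + 6 π bond(s) = 8.)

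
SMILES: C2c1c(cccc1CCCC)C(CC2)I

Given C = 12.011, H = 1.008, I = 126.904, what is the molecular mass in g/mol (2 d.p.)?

Molecular formula: C14H19I.
M = 14×12.011 + 19×1.008 + 1×126.904 = 314.21 g/mol.

314.21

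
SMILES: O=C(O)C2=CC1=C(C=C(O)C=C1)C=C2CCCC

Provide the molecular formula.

Heavy atoms from the SMILES: 15 C, 3 O.
Implicit hydrogens by atom environment:
  5 × C (aromatic): 1 H each → 5
  5 × C (aromatic): no H
  3 × C: 2 H each → 6
  2 × O: 1 H each → 2
  1 × C: 3 H
  1 × C: no H
  1 × O: no H
  Total hydrogens = 16.
Molecular formula: C15H16O3

C15H16O3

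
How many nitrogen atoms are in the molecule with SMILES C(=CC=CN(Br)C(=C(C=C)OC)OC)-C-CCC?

1

The symbol for nitrogen appears 1 time in the SMILES.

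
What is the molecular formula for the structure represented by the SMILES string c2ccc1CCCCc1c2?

C10H12

Heavy atoms from the SMILES: 10 C.
Implicit hydrogens by atom environment:
  4 × C: 2 H each → 8
  4 × C (aromatic): 1 H each → 4
  2 × C (aromatic): no H
  Total hydrogens = 12.
Molecular formula: C10H12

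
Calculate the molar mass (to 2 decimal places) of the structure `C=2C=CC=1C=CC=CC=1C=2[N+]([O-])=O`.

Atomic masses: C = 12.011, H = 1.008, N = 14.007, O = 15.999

Molecular formula: C10H7NO2.
M = 10×12.011 + 7×1.008 + 1×14.007 + 2×15.999 = 173.17 g/mol.

173.17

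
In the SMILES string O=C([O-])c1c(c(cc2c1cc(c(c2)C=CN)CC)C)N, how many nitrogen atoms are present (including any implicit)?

2

The symbol for nitrogen appears 2 times in the SMILES.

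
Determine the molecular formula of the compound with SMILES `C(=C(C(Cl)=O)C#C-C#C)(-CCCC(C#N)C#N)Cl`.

C13H8Cl2N2O

Heavy atoms from the SMILES: 13 C, 2 Cl, 2 N, 1 O.
Implicit hydrogens by atom environment:
  8 × C: no H
  3 × C: 2 H each → 6
  2 × C: 1 H each → 2
  2 × Cl: no H
  2 × N: no H
  1 × O: no H
  Total hydrogens = 8.
Molecular formula: C13H8Cl2N2O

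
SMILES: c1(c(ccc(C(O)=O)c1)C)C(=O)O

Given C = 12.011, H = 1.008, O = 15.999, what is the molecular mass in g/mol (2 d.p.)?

Molecular formula: C9H8O4.
M = 9×12.011 + 8×1.008 + 4×15.999 = 180.16 g/mol.

180.16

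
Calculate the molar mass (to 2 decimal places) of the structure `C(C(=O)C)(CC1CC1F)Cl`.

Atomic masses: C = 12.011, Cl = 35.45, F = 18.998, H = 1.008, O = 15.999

164.60

Molecular formula: C7H10ClFO.
M = 7×12.011 + 1×35.45 + 1×18.998 + 10×1.008 + 1×15.999 = 164.60 g/mol.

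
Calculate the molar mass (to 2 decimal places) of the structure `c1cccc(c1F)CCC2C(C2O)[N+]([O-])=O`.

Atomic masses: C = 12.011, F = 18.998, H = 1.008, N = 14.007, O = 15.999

Molecular formula: C11H12FNO3.
M = 11×12.011 + 1×18.998 + 12×1.008 + 1×14.007 + 3×15.999 = 225.22 g/mol.

225.22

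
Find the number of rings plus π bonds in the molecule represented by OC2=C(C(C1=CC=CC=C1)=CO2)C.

7

Molecular formula from the SMILES: C11H10O2.
DoU = (2C + 2 + N − H − X)/2 = (2·11 + 2 + 0 − 10 − 0)/2 = 14/2 = 7.
(Structurally: 2 ring(s) + 5 π bond(s) = 7.)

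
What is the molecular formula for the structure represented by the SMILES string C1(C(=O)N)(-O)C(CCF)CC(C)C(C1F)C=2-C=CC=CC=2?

C16H21F2NO2

Heavy atoms from the SMILES: 16 C, 2 F, 1 N, 2 O.
Implicit hydrogens by atom environment:
  5 × C (aromatic): 1 H each → 5
  4 × C: 1 H each → 4
  3 × C: 2 H each → 6
  2 × C: no H
  2 × F: no H
  1 × C: 3 H
  1 × C (aromatic): no H
  1 × N: 2 H
  1 × O: 1 H
  1 × O: no H
  Total hydrogens = 21.
Molecular formula: C16H21F2NO2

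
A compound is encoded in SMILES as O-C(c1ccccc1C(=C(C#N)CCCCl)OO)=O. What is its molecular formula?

Heavy atoms from the SMILES: 13 C, 1 Cl, 1 N, 4 O.
Implicit hydrogens by atom environment:
  4 × C (aromatic): 1 H each → 4
  4 × C: no H
  3 × C: 2 H each → 6
  2 × C (aromatic): no H
  2 × O: 1 H each → 2
  2 × O: no H
  1 × Cl: no H
  1 × N: no H
  Total hydrogens = 12.
Molecular formula: C13H12ClNO4

C13H12ClNO4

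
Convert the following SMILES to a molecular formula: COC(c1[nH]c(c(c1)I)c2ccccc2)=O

Heavy atoms from the SMILES: 12 C, 1 I, 1 N, 2 O.
Implicit hydrogens by atom environment:
  6 × C (aromatic): 1 H each → 6
  4 × C (aromatic): no H
  2 × O: no H
  1 × C: 3 H
  1 × C: no H
  1 × I: no H
  1 × N (aromatic): 1 H
  Total hydrogens = 10.
Molecular formula: C12H10INO2

C12H10INO2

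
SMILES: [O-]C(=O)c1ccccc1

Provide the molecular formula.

Heavy atoms from the SMILES: 7 C, 2 O.
Implicit hydrogens by atom environment:
  5 × C (aromatic): 1 H each → 5
  1 × C (aromatic): no H
  1 × C: no H
  1 × O: no H
  1 × O (charge -1): no H
  Total hydrogens = 5.
Net charge -1.
Molecular formula: C7H5O2-

C7H5O2-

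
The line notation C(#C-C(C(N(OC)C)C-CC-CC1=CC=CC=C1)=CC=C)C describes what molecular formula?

C20H27NO

Heavy atoms from the SMILES: 20 C, 1 N, 1 O.
Implicit hydrogens by atom environment:
  5 × C: 2 H each → 10
  5 × C (aromatic): 1 H each → 5
  3 × C: 3 H each → 9
  3 × C: 1 H each → 3
  3 × C: no H
  1 × C (aromatic): no H
  1 × N: no H
  1 × O: no H
  Total hydrogens = 27.
Molecular formula: C20H27NO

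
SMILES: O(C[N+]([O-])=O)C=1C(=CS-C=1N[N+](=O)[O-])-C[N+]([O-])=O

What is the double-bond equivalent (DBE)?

6

Molecular formula from the SMILES: C6H6N4O7S.
DoU = (2C + 2 + N − H − X)/2 = (2·6 + 2 + 4 − 6 − 0)/2 = 12/2 = 6.
(Structurally: 1 ring(s) + 5 π bond(s) = 6.)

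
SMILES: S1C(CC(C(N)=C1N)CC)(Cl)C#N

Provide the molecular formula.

C8H12ClN3S

Heavy atoms from the SMILES: 8 C, 1 Cl, 3 N, 1 S.
Implicit hydrogens by atom environment:
  4 × C: no H
  2 × C: 2 H each → 4
  2 × N: 2 H each → 4
  1 × C: 3 H
  1 × C: 1 H
  1 × Cl: no H
  1 × N: no H
  1 × S: no H
  Total hydrogens = 12.
Molecular formula: C8H12ClN3S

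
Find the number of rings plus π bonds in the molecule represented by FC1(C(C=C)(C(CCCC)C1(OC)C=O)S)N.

Molecular formula from the SMILES: C12H20FNO2S.
DoU = (2C + 2 + N − H − X)/2 = (2·12 + 2 + 1 − 20 − 1)/2 = 6/2 = 3.
(Structurally: 1 ring(s) + 2 π bond(s) = 3.)

3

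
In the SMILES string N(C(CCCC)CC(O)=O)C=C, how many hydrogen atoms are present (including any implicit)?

17

Hydrogens are implicit in SMILES; fill each atom to its normal valence:
  5 × C: 2 H each → 10
  2 × C: 1 H each → 2
  1 × C: 3 H
  1 × C: no H
  1 × N: 1 H
  1 × O: 1 H
  1 × O: no H
  Total hydrogens = 17.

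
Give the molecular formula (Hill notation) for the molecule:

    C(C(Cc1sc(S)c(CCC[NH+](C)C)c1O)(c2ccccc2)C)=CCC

Heavy atoms from the SMILES: 22 C, 1 N, 1 O, 2 S.
Implicit hydrogens by atom environment:
  5 × C: 2 H each → 10
  5 × C (aromatic): 1 H each → 5
  5 × C (aromatic): no H
  4 × C: 3 H each → 12
  2 × C: 1 H each → 2
  1 × C: no H
  1 × N (charge +1): 1 H
  1 × O: 1 H
  1 × S: 1 H
  1 × S (aromatic): no H
  Total hydrogens = 32.
Net charge +1.
Molecular formula: C22H32NOS2+

C22H32NOS2+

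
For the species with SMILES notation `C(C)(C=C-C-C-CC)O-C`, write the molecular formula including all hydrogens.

C9H18O

Heavy atoms from the SMILES: 9 C, 1 O.
Implicit hydrogens by atom environment:
  3 × C: 3 H each → 9
  3 × C: 2 H each → 6
  3 × C: 1 H each → 3
  1 × O: no H
  Total hydrogens = 18.
Molecular formula: C9H18O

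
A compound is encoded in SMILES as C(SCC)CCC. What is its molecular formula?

C6H14S

Heavy atoms from the SMILES: 6 C, 1 S.
Implicit hydrogens by atom environment:
  4 × C: 2 H each → 8
  2 × C: 3 H each → 6
  1 × S: no H
  Total hydrogens = 14.
Molecular formula: C6H14S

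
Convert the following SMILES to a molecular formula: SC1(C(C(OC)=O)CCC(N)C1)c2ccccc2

Heavy atoms from the SMILES: 14 C, 1 N, 2 O, 1 S.
Implicit hydrogens by atom environment:
  5 × C (aromatic): 1 H each → 5
  3 × C: 2 H each → 6
  2 × C: 1 H each → 2
  2 × C: no H
  2 × O: no H
  1 × C: 3 H
  1 × C (aromatic): no H
  1 × N: 2 H
  1 × S: 1 H
  Total hydrogens = 19.
Molecular formula: C14H19NO2S

C14H19NO2S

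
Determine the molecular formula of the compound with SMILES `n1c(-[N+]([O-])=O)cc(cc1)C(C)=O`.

C7H6N2O3

Heavy atoms from the SMILES: 7 C, 2 N, 3 O.
Implicit hydrogens by atom environment:
  3 × C (aromatic): 1 H each → 3
  2 × C (aromatic): no H
  2 × O: no H
  1 × C: 3 H
  1 × C: no H
  1 × N (aromatic): no H
  1 × N (charge +1): no H
  1 × O (charge -1): no H
  Total hydrogens = 6.
Molecular formula: C7H6N2O3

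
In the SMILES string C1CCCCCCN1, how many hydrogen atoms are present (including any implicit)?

15

Hydrogens are implicit in SMILES; fill each atom to its normal valence:
  7 × C: 2 H each → 14
  1 × N: 1 H
  Total hydrogens = 15.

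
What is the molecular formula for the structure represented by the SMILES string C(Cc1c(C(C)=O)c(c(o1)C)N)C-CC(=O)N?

Heavy atoms from the SMILES: 12 C, 2 N, 3 O.
Implicit hydrogens by atom environment:
  4 × C: 2 H each → 8
  4 × C (aromatic): no H
  2 × C: 3 H each → 6
  2 × C: no H
  2 × N: 2 H each → 4
  2 × O: no H
  1 × O (aromatic): no H
  Total hydrogens = 18.
Molecular formula: C12H18N2O3

C12H18N2O3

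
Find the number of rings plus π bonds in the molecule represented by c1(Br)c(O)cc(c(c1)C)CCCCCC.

Molecular formula from the SMILES: C13H19BrO.
DoU = (2C + 2 + N − H − X)/2 = (2·13 + 2 + 0 − 19 − 1)/2 = 8/2 = 4.
(Structurally: 1 ring(s) + 3 π bond(s) = 4.)

4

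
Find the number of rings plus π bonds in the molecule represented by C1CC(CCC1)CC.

Molecular formula from the SMILES: C8H16.
DoU = (2C + 2 + N − H − X)/2 = (2·8 + 2 + 0 − 16 − 0)/2 = 2/2 = 1.
(Structurally: 1 ring(s) + 0 π bond(s) = 1.)

1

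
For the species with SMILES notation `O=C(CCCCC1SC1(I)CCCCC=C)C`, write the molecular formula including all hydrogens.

Heavy atoms from the SMILES: 14 C, 1 I, 1 O, 1 S.
Implicit hydrogens by atom environment:
  9 × C: 2 H each → 18
  2 × C: 1 H each → 2
  2 × C: no H
  1 × C: 3 H
  1 × I: no H
  1 × O: no H
  1 × S: no H
  Total hydrogens = 23.
Molecular formula: C14H23IOS

C14H23IOS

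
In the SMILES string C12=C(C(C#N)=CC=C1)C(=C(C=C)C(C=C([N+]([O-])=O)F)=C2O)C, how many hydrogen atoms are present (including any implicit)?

Hydrogens are implicit in SMILES; fill each atom to its normal valence:
  7 × C (aromatic): no H
  3 × C (aromatic): 1 H each → 3
  2 × C: 1 H each → 2
  2 × C: no H
  1 × C: 3 H
  1 × C: 2 H
  1 × F: no H
  1 × N: no H
  1 × N (charge +1): no H
  1 × O: 1 H
  1 × O: no H
  1 × O (charge -1): no H
  Total hydrogens = 11.

11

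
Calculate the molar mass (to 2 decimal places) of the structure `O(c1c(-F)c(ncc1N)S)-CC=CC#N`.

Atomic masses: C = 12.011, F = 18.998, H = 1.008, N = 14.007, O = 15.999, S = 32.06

Molecular formula: C9H8FN3OS.
M = 9×12.011 + 1×18.998 + 8×1.008 + 3×14.007 + 1×15.999 + 1×32.06 = 225.24 g/mol.

225.24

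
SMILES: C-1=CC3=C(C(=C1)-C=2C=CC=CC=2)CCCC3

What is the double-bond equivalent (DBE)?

9

Molecular formula from the SMILES: C16H16.
DoU = (2C + 2 + N − H − X)/2 = (2·16 + 2 + 0 − 16 − 0)/2 = 18/2 = 9.
(Structurally: 3 ring(s) + 6 π bond(s) = 9.)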